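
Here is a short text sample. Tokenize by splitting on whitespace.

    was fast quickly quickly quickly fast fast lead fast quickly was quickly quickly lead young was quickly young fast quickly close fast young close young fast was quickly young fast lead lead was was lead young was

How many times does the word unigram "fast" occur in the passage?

8

Scanning the 37 tokens for "fast":
  position 2: fast
  position 6: fast
  position 7: fast
  position 9: fast
  position 19: fast
  position 22: fast
  position 26: fast
  position 30: fast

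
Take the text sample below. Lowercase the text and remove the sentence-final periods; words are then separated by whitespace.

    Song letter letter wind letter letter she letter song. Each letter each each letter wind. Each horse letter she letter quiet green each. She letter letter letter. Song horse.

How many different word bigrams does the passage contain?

19

29 tokens → 28 bigram windows in total.
Repeated bigrams (each contributes count−1 duplicates):
  letter letter: 4
  she letter: 3
  each letter: 2
  letter she: 2
  letter song: 2
  letter wind: 2
9 duplicate windows → 28 − 9 = 19 distinct.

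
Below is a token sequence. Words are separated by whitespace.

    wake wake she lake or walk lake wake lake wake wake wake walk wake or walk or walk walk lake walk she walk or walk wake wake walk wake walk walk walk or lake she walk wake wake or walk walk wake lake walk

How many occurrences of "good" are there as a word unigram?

Scanning the 44 tokens for "good":
  (none found)

0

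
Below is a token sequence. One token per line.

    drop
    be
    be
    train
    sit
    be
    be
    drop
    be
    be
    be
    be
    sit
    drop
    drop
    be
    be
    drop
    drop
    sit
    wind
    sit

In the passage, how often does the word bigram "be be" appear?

6

Scanning the 21 overlapping bigram windows for "be be":
  position 2–3: be be
  position 6–7: be be
  position 9–10: be be
  position 10–11: be be
  position 11–12: be be
  position 16–17: be be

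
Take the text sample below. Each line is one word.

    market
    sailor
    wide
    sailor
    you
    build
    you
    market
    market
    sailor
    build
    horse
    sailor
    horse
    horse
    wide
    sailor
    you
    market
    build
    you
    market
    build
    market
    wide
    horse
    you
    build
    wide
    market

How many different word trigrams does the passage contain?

25

30 tokens → 28 trigram windows in total.
Repeated trigrams (each contributes count−1 duplicates):
  build you market: 2
  wide sailor you: 2
  you market build: 2
3 duplicate windows → 28 − 3 = 25 distinct.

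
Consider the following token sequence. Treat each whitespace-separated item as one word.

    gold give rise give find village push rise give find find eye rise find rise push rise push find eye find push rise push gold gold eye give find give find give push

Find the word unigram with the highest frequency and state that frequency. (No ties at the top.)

"find", 8 times

Unigram frequencies (highest first):
  find: 8
  give: 6
  rise: 6
  push: 6
  gold: 3
  eye: 3
  … (1 more, each ≤ 1)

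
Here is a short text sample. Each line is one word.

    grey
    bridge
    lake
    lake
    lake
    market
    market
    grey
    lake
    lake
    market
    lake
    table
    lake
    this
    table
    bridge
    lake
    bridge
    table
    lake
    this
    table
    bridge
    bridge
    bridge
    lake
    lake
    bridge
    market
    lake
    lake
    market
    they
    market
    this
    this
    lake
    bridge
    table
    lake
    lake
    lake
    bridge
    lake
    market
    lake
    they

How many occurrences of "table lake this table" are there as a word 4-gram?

Scanning the 45 overlapping 4-gram windows for "table lake this table":
  position 13–16: table lake this table
  position 20–23: table lake this table

2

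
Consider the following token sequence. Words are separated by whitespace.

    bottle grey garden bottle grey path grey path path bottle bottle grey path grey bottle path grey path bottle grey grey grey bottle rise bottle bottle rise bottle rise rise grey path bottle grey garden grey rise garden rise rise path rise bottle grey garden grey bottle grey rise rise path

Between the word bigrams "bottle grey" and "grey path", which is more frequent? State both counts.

"bottle grey" (7 vs 5)

"bottle grey": 7 occurrences
"grey path": 5 occurrences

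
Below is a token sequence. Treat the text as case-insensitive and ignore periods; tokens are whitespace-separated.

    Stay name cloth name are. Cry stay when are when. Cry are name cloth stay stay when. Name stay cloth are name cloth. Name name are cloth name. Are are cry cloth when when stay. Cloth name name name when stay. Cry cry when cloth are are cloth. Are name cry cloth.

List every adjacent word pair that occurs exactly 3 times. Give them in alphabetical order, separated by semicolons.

Bigram counts meeting the condition (exactly 3 times):
  are name: 3
  cloth are: 3
  name are: 3
  name cloth: 3
  name name: 3

are name; cloth are; name are; name cloth; name name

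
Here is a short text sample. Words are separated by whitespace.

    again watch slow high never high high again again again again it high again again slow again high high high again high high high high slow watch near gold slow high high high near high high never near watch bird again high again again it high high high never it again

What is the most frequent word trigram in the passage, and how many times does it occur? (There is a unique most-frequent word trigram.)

Trigram frequencies (highest first):
  high high high: 5
  high again again: 3
  high high again: 2
  again again again: 2
  again again it: 2
  again it high: 2
  … (31 more, each ≤ 2)

"high high high", 5 times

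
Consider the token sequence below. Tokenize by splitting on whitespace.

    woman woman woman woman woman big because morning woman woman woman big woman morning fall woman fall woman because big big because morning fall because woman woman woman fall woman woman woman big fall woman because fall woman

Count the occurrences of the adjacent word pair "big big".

Scanning the 37 overlapping bigram windows for "big big":
  position 20–21: big big

1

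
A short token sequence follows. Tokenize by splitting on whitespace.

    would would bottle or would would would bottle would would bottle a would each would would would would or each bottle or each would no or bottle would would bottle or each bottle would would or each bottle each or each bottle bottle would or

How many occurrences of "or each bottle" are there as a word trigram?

4

Scanning the 43 overlapping trigram windows for "or each bottle":
  position 19–21: or each bottle
  position 31–33: or each bottle
  position 36–38: or each bottle
  position 40–42: or each bottle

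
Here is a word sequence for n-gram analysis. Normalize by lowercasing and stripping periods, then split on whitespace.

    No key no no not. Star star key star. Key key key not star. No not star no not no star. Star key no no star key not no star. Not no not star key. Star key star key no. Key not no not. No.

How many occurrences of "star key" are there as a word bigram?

Scanning the 44 overlapping bigram windows for "star key":
  position 7–8: star key
  position 9–10: star key
  position 22–23: star key
  position 26–27: star key
  position 34–35: star key
  position 36–37: star key
  position 38–39: star key

7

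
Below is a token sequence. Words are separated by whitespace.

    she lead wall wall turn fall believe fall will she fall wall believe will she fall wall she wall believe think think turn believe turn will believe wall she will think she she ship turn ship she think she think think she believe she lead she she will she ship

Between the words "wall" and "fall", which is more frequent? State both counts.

"wall": 6 occurrences
"fall": 4 occurrences

"wall" (6 vs 4)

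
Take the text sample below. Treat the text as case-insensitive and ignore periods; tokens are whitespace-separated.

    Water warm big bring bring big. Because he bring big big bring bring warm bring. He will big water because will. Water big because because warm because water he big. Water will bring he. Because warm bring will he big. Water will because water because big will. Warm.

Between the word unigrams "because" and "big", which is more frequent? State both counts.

"because": 8 occurrences
"big": 9 occurrences

"big" (9 vs 8)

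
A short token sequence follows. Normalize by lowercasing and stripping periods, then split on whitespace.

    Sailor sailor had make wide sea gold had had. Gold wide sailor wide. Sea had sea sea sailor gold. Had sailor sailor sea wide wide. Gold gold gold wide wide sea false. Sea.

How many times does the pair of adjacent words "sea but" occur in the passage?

0

Scanning the 32 overlapping bigram windows for "sea but":
  (none found)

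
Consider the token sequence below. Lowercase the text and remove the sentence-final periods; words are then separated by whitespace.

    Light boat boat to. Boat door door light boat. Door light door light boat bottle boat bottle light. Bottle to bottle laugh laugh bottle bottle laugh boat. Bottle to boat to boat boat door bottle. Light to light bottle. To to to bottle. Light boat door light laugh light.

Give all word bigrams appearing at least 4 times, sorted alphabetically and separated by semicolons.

boat door; door light; light boat

Bigram counts meeting the condition (at least 4 times):
  boat door: 4
  door light: 4
  light boat: 4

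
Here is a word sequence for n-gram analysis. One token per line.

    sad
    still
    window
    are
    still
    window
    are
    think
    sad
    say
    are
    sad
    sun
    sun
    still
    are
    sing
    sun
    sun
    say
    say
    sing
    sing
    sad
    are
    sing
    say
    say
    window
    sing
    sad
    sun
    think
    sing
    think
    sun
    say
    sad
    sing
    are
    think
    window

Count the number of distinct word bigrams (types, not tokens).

32

42 tokens → 41 bigram windows in total.
Repeated bigrams (each contributes count−1 duplicates):
  are sing: 2
  are think: 2
  sad sun: 2
  say say: 2
  sing sad: 2
  still window: 2
  sun say: 2
  sun sun: 2
  … (1 more repeated)
9 duplicate windows → 41 − 9 = 32 distinct.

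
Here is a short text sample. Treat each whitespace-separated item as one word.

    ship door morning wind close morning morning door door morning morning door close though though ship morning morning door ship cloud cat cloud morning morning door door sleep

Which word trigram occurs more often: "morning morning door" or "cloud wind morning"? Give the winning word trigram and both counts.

"morning morning door": 4 occurrences
"cloud wind morning": 0 occurrences

"morning morning door" (4 vs 0)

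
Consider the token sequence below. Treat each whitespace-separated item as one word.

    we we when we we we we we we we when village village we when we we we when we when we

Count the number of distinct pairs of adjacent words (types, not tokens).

6

22 tokens → 21 bigram windows in total.
Repeated bigrams (each contributes count−1 duplicates):
  we we: 9
  we when: 5
  when we: 4
15 duplicate windows → 21 − 15 = 6 distinct.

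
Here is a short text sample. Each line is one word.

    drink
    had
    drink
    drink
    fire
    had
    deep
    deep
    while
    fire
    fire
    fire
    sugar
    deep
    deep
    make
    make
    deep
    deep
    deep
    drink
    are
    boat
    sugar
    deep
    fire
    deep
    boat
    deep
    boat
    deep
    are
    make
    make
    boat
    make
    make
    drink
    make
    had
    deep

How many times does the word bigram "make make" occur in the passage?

Scanning the 40 overlapping bigram windows for "make make":
  position 16–17: make make
  position 33–34: make make
  position 36–37: make make

3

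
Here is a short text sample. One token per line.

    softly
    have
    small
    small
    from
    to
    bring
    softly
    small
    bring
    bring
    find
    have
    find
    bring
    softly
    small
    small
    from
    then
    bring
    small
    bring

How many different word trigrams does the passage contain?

23 tokens → 21 trigram windows in total.
Repeated trigrams (each contributes count−1 duplicates):
  bring softly small: 2
  small small from: 2
2 duplicate windows → 21 − 2 = 19 distinct.

19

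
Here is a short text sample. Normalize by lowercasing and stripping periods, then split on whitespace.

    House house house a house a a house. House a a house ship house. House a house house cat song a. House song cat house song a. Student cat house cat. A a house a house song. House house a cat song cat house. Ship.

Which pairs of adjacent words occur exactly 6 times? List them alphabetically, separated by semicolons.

house a; house house

Bigram counts meeting the condition (exactly 6 times):
  house a: 6
  house house: 6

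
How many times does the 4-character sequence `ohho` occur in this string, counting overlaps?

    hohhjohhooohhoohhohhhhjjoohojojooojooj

3

Sliding a length-4 window over the 38 characters (35 positions):
  position 6–9: ohho
  position 11–14: ohho
  position 15–18: ohho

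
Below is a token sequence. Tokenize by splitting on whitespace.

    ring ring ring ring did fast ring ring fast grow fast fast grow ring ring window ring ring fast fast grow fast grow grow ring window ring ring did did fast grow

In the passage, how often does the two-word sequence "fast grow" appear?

5

Scanning the 31 overlapping bigram windows for "fast grow":
  position 9–10: fast grow
  position 12–13: fast grow
  position 20–21: fast grow
  position 22–23: fast grow
  position 31–32: fast grow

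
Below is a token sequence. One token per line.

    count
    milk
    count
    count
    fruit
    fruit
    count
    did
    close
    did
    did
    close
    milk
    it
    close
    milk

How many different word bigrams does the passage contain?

13

16 tokens → 15 bigram windows in total.
Repeated bigrams (each contributes count−1 duplicates):
  close milk: 2
  did close: 2
2 duplicate windows → 15 − 2 = 13 distinct.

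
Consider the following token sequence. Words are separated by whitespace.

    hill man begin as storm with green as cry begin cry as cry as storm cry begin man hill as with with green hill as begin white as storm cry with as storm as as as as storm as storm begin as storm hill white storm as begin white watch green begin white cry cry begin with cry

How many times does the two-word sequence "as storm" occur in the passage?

7

Scanning the 57 overlapping bigram windows for "as storm":
  position 4–5: as storm
  position 14–15: as storm
  position 28–29: as storm
  position 32–33: as storm
  position 37–38: as storm
  position 39–40: as storm
  position 42–43: as storm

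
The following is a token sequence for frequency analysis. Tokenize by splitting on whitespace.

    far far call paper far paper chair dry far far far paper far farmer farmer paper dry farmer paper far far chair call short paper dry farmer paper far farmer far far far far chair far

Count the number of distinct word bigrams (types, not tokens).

36 tokens → 35 bigram windows in total.
Repeated bigrams (each contributes count−1 duplicates):
  far far: 7
  paper far: 4
  farmer paper: 3
  dry farmer: 2
  far chair: 2
  far farmer: 2
  far paper: 2
  paper dry: 2
16 duplicate windows → 35 − 16 = 19 distinct.

19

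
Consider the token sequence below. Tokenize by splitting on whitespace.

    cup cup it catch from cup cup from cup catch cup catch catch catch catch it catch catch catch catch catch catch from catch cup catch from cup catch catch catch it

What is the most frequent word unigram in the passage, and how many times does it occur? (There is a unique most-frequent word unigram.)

Unigram frequencies (highest first):
  catch: 17
  cup: 8
  from: 4
  it: 3

"catch", 17 times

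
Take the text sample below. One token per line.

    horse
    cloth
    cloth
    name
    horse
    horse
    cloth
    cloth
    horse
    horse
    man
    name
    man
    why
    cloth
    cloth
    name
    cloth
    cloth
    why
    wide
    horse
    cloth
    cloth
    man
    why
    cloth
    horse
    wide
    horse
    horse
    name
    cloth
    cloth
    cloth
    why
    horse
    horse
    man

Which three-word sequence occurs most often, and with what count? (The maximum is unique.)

"horse cloth cloth", 3 times

Trigram frequencies (highest first):
  horse cloth cloth: 3
  cloth cloth name: 2
  horse horse man: 2
  man why cloth: 2
  name cloth cloth: 2
  cloth cloth why: 2
  … (24 more, each ≤ 1)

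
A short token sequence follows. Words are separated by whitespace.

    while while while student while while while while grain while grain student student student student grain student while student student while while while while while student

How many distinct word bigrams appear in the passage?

8

26 tokens → 25 bigram windows in total.
Repeated bigrams (each contributes count−1 duplicates):
  while while: 9
  student student: 4
  student while: 3
  while student: 3
  grain student: 2
  while grain: 2
17 duplicate windows → 25 − 17 = 8 distinct.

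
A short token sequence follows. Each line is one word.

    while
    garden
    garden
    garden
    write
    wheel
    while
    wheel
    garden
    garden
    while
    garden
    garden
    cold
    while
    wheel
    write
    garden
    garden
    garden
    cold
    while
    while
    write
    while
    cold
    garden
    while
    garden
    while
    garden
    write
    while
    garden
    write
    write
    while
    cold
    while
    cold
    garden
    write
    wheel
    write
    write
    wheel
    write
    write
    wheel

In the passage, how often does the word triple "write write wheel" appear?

2

Scanning the 47 overlapping trigram windows for "write write wheel":
  position 44–46: write write wheel
  position 47–49: write write wheel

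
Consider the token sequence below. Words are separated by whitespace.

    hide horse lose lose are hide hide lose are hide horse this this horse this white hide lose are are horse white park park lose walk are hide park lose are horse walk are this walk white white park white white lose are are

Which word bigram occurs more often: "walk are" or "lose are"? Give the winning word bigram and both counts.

"lose are" (5 vs 2)

"walk are": 2 occurrences
"lose are": 5 occurrences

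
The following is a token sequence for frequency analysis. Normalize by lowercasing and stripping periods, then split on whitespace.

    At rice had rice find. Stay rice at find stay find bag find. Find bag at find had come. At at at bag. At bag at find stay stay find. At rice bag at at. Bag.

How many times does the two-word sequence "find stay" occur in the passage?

3

Scanning the 35 overlapping bigram windows for "find stay":
  position 5–6: find stay
  position 9–10: find stay
  position 27–28: find stay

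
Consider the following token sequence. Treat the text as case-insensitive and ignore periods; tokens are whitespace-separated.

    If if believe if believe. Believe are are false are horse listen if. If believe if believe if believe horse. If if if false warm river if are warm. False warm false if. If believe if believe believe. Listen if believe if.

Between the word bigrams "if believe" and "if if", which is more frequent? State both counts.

"if believe": 8 occurrences
"if if": 5 occurrences

"if believe" (8 vs 5)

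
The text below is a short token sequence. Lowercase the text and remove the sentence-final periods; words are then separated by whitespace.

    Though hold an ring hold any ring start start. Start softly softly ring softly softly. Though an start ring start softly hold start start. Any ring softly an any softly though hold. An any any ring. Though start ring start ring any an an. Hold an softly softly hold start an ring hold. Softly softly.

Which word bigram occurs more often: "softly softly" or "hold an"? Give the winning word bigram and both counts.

"softly softly": 4 occurrences
"hold an": 3 occurrences

"softly softly" (4 vs 3)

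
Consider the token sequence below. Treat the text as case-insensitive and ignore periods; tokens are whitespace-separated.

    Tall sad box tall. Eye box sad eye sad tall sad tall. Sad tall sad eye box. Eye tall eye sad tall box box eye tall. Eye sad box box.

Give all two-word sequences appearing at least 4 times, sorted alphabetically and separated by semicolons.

Bigram counts meeting the condition (at least 4 times):
  sad tall: 4
  tall sad: 4

sad tall; tall sad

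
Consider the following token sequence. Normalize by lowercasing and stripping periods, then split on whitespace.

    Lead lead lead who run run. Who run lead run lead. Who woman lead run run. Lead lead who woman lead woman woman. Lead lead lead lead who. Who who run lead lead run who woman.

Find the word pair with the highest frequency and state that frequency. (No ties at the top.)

"lead lead", 7 times

Bigram frequencies (highest first):
  lead lead: 7
  lead who: 4
  run lead: 4
  who run: 3
  lead run: 3
  who woman: 3
  … (6 more, each ≤ 3)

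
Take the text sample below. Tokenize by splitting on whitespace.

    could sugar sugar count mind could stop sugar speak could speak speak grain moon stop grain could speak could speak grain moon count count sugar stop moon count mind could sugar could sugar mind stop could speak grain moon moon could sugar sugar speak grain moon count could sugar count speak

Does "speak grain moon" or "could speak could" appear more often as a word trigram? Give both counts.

"speak grain moon" (4 vs 1)

"speak grain moon": 4 occurrences
"could speak could": 1 occurrence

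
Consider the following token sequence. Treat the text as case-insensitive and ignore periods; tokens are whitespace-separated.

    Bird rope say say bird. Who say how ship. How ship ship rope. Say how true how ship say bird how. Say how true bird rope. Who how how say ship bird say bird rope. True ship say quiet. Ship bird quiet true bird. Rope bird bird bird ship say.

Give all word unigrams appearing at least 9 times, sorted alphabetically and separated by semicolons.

bird; say

Unigram counts meeting the condition (at least 9 times):
  bird: 11
  say: 10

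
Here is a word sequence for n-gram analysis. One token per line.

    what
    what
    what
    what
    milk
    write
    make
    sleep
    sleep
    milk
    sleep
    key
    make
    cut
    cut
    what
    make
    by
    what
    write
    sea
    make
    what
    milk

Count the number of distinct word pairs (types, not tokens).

20

24 tokens → 23 bigram windows in total.
Repeated bigrams (each contributes count−1 duplicates):
  what what: 3
  what milk: 2
3 duplicate windows → 23 − 3 = 20 distinct.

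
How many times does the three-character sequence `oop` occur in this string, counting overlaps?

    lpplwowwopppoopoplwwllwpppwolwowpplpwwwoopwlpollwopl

2

Sliding a length-3 window over the 52 characters (50 positions):
  position 13–15: oop
  position 40–42: oop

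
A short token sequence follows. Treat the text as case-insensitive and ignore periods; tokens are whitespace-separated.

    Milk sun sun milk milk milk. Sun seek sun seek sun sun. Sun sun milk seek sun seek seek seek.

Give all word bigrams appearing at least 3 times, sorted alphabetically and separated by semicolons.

seek sun; sun seek; sun sun

Bigram counts meeting the condition (at least 3 times):
  seek sun: 3
  sun seek: 3
  sun sun: 4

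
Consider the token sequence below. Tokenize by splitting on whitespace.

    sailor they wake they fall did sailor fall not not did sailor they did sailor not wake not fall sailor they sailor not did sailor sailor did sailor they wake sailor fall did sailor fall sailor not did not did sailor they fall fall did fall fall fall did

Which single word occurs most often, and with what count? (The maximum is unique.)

Unigram frequencies (highest first):
  sailor: 13
  fall: 10
  did: 10
  not: 7
  they: 6
  wake: 3

"sailor", 13 times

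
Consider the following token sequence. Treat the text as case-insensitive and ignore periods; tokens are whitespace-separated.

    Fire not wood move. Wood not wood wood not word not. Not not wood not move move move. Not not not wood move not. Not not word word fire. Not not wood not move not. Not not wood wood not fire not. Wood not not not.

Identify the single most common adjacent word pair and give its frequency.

"not not", 11 times

Bigram frequencies (highest first):
  not not: 11
  not wood: 7
  wood not: 6
  fire not: 3
  move not: 3
  wood move: 2
  … (9 more, each ≤ 2)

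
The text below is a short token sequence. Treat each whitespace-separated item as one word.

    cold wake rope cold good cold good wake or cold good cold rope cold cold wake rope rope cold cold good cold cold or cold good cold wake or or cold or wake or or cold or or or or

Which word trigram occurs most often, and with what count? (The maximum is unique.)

Trigram frequencies (highest first):
  cold good cold: 4
  cold wake rope: 2
  or cold good: 2
  rope cold cold: 2
  wake or or: 2
  or or cold: 2
  … (22 more, each ≤ 2)

"cold good cold", 4 times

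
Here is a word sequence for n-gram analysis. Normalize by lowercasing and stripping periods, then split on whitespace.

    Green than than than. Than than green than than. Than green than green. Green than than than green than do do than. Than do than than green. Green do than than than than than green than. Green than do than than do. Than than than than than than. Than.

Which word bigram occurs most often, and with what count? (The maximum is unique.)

"than than", 21 times

Bigram frequencies (highest first):
  than than: 21
  green than: 7
  than green: 7
  do than: 5
  than do: 4
  green green: 2
  … (2 more, each ≤ 1)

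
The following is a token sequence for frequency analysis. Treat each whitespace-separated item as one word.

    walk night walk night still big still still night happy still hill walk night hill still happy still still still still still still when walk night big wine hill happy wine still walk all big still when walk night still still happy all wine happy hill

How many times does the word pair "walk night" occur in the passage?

Scanning the 45 overlapping bigram windows for "walk night":
  position 1–2: walk night
  position 3–4: walk night
  position 13–14: walk night
  position 25–26: walk night
  position 38–39: walk night

5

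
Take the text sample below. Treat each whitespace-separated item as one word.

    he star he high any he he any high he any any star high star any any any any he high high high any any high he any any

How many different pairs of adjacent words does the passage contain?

29 tokens → 28 bigram windows in total.
Repeated bigrams (each contributes count−1 duplicates):
  any any: 6
  he any: 3
  any he: 2
  any high: 2
  he high: 2
  high any: 2
  high he: 2
  high high: 2
13 duplicate windows → 28 − 13 = 15 distinct.

15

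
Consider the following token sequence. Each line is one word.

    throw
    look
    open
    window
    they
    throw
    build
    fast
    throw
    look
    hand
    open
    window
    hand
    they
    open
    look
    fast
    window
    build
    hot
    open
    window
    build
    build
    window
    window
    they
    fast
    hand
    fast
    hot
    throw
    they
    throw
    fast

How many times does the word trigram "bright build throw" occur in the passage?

Scanning the 34 overlapping trigram windows for "bright build throw":
  (none found)

0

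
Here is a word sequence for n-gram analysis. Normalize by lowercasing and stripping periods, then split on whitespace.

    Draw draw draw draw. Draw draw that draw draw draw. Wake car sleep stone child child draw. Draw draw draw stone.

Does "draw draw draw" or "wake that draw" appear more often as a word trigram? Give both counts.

"draw draw draw" (7 vs 0)

"draw draw draw": 7 occurrences
"wake that draw": 0 occurrences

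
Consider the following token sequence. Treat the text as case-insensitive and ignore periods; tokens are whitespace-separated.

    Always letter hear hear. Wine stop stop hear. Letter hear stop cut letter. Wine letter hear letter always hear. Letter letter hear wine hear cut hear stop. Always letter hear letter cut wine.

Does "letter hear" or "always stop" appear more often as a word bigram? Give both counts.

"letter hear": 5 occurrences
"always stop": 0 occurrences

"letter hear" (5 vs 0)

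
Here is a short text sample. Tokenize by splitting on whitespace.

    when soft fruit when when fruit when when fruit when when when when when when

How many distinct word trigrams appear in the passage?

15 tokens → 13 trigram windows in total.
Repeated trigrams (each contributes count−1 duplicates):
  when when when: 4
  fruit when when: 3
  when fruit when: 2
  when when fruit: 2
7 duplicate windows → 13 − 7 = 6 distinct.

6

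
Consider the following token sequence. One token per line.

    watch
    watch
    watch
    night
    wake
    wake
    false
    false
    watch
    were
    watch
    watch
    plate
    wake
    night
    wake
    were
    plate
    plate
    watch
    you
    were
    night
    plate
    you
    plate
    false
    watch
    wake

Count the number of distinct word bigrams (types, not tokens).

29 tokens → 28 bigram windows in total.
Repeated bigrams (each contributes count−1 duplicates):
  watch watch: 3
  false watch: 2
  night wake: 2
4 duplicate windows → 28 − 4 = 24 distinct.

24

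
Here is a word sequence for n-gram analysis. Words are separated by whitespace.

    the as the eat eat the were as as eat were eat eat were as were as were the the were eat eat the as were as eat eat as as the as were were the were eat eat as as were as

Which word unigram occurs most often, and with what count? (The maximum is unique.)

Unigram frequencies (highest first):
  as: 13
  eat: 11
  were: 11
  the: 8

"as", 13 times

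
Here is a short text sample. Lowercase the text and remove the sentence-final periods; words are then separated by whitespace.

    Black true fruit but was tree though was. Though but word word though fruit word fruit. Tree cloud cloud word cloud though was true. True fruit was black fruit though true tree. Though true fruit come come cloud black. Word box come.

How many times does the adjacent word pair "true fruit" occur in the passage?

Scanning the 41 overlapping bigram windows for "true fruit":
  position 2–3: true fruit
  position 25–26: true fruit
  position 34–35: true fruit

3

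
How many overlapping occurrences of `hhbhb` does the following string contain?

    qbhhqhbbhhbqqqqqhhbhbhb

Sliding a length-5 window over the 23 characters (19 positions):
  position 17–21: hhbhb

1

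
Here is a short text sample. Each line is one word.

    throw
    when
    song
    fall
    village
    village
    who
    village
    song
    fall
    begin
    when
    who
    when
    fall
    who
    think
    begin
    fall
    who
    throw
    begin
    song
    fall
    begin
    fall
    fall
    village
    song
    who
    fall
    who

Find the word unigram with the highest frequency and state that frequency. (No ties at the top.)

Unigram frequencies (highest first):
  fall: 8
  who: 6
  song: 4
  village: 4
  begin: 4
  when: 3
  … (2 more, each ≤ 2)

"fall", 8 times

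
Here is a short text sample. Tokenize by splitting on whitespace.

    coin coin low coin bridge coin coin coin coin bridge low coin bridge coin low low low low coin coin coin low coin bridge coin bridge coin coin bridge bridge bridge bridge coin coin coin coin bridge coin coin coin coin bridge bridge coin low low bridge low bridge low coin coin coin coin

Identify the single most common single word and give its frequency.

Unigram frequencies (highest first):
  coin: 29
  bridge: 14
  low: 11

"coin", 29 times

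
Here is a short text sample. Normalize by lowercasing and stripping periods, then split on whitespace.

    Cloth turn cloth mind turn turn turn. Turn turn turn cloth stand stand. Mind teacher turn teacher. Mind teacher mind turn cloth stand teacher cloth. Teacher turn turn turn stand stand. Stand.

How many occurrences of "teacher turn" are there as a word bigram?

Scanning the 31 overlapping bigram windows for "teacher turn":
  position 15–16: teacher turn
  position 26–27: teacher turn

2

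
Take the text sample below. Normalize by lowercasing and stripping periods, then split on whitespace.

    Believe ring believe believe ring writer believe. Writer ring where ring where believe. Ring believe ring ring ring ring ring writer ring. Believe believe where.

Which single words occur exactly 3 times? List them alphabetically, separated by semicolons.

Unigram counts meeting the condition (exactly 3 times):
  where: 3
  writer: 3

where; writer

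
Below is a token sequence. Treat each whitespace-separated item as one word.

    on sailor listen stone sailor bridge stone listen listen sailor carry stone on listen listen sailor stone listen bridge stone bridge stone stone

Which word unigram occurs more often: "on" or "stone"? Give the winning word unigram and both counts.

"stone" (7 vs 2)

"on": 2 occurrences
"stone": 7 occurrences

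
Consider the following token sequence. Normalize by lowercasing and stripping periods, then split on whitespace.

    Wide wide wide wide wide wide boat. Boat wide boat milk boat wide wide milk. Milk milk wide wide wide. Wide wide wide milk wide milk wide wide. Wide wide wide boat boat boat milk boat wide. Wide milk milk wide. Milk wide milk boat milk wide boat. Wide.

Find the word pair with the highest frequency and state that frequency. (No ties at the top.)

"wide wide", 16 times

Bigram frequencies (highest first):
  wide wide: 16
  wide milk: 6
  milk wide: 6
  wide boat: 4
  boat wide: 4
  boat boat: 3
  … (3 more, each ≤ 3)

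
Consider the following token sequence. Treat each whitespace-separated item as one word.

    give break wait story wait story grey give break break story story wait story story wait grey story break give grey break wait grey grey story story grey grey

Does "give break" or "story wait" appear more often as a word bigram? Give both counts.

"give break": 2 occurrences
"story wait": 3 occurrences

"story wait" (3 vs 2)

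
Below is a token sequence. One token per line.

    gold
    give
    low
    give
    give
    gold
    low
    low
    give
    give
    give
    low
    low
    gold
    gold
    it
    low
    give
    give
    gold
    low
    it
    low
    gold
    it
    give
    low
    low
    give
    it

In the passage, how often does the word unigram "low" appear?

Scanning the 30 tokens for "low":
  position 3: low
  position 7: low
  position 8: low
  position 12: low
  position 13: low
  position 17: low
  position 21: low
  position 23: low
  position 27: low
  position 28: low

10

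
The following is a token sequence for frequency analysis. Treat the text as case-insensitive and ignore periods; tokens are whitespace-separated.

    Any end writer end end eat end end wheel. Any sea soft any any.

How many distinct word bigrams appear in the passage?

14 tokens → 13 bigram windows in total.
Repeated bigrams (each contributes count−1 duplicates):
  end end: 2
1 duplicate windows → 13 − 1 = 12 distinct.

12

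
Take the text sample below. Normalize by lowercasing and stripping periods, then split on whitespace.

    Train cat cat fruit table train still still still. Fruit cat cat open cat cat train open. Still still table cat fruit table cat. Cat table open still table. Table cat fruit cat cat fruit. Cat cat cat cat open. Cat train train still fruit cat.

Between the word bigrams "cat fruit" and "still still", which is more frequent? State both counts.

"cat fruit": 4 occurrences
"still still": 3 occurrences

"cat fruit" (4 vs 3)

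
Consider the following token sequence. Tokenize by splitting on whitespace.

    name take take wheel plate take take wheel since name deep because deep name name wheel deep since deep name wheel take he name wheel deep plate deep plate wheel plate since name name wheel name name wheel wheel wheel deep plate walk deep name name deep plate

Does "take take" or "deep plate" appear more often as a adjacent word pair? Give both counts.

"take take": 2 occurrences
"deep plate": 4 occurrences

"deep plate" (4 vs 2)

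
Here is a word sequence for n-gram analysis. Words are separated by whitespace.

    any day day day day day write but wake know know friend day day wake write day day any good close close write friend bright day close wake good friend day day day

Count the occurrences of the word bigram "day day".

8

Scanning the 32 overlapping bigram windows for "day day":
  position 2–3: day day
  position 3–4: day day
  position 4–5: day day
  position 5–6: day day
  position 13–14: day day
  position 17–18: day day
  position 31–32: day day
  position 32–33: day day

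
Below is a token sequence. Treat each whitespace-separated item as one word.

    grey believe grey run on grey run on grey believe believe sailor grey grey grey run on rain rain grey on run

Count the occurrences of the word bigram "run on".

3

Scanning the 21 overlapping bigram windows for "run on":
  position 4–5: run on
  position 7–8: run on
  position 16–17: run on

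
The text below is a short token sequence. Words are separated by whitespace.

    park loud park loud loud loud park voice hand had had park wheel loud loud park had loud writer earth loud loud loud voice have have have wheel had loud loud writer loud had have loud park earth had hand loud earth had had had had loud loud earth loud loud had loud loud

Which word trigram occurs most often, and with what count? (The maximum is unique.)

Trigram frequencies (highest first):
  had loud loud: 3
  loud loud loud: 2
  loud loud park: 2
  earth loud loud: 2
  had had had: 2
  park loud park: 1
  … (40 more, each ≤ 1)

"had loud loud", 3 times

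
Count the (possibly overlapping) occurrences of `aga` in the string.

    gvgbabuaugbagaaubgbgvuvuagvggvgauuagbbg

1

Sliding a length-3 window over the 39 characters (37 positions):
  position 12–14: aga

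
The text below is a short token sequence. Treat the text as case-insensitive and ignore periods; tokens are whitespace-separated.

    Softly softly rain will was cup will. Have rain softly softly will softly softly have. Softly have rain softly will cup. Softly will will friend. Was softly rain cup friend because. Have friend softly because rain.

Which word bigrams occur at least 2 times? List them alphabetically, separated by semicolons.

Bigram counts meeting the condition (at least 2 times):
  have rain: 2
  rain softly: 2
  softly have: 2
  softly rain: 2
  softly softly: 3
  softly will: 3

have rain; rain softly; softly have; softly rain; softly softly; softly will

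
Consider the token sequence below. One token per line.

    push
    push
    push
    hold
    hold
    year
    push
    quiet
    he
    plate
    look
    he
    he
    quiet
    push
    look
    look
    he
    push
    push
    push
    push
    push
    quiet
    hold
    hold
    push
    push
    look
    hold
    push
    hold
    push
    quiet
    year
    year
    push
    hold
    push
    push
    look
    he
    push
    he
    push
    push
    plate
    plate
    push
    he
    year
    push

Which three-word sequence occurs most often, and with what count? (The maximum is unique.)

Trigram frequencies (highest first):
  push push push: 4
  look he push: 2
  he push push: 2
  hold push push: 2
  push push look: 2
  push hold push: 2
  … (36 more, each ≤ 1)

"push push push", 4 times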